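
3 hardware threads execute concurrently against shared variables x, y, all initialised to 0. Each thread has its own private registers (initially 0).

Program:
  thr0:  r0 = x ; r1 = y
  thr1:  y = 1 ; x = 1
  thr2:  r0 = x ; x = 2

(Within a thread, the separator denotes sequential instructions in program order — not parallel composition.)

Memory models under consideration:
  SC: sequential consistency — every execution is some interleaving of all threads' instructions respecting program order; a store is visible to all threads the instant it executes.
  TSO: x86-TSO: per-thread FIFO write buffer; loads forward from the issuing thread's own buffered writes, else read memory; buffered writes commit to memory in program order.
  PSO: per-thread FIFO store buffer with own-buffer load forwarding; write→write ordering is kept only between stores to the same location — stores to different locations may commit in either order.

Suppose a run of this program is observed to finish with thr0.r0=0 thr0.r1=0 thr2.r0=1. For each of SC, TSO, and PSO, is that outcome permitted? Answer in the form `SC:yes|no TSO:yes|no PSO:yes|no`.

outcome vector order: (thr0.r0,thr0.r1,thr2.r0)
SC: 9 outcomes — {<0 0 0>; <0 0 1>; <0 1 0>; <0 1 1>; <1 1 0>; <1 1 1>; <2 0 0>; <2 1 0>; <2 1 1>}
TSO: 9 outcomes — {<0 0 0>; <0 0 1>; <0 1 0>; <0 1 1>; <1 1 0>; <1 1 1>; <2 0 0>; <2 1 0>; <2 1 1>}
PSO: 12 outcomes — {<0 0 0>; <0 0 1>; <0 1 0>; <0 1 1>; <1 0 0>; <1 0 1>; <1 1 0>; <1 1 1>; <2 0 0>; <2 0 1>; <2 1 0>; <2 1 1>}
target <0 0 1> ∈ {SC,TSO,PSO}

SC:yes TSO:yes PSO:yes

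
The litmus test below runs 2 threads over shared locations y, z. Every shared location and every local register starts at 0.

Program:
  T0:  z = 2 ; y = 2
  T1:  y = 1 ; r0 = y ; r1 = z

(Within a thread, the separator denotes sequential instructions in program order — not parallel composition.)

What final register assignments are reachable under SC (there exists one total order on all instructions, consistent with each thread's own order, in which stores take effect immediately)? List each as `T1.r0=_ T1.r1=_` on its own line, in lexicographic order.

outcome vector order: (T1.r0,T1.r1)
|SC outcomes| = 3

T1.r0=1 T1.r1=0
T1.r0=1 T1.r1=2
T1.r0=2 T1.r1=2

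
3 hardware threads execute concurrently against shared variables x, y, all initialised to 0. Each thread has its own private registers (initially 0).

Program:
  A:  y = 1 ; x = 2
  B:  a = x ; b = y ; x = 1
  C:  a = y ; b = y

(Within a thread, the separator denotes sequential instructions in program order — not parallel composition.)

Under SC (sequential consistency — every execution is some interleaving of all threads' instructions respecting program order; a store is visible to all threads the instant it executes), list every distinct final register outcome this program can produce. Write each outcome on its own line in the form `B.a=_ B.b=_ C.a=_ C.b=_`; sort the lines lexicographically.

outcome vector order: (B.a,B.b,C.a,C.b)
|SC outcomes| = 9

B.a=0 B.b=0 C.a=0 C.b=0
B.a=0 B.b=0 C.a=0 C.b=1
B.a=0 B.b=0 C.a=1 C.b=1
B.a=0 B.b=1 C.a=0 C.b=0
B.a=0 B.b=1 C.a=0 C.b=1
B.a=0 B.b=1 C.a=1 C.b=1
B.a=2 B.b=1 C.a=0 C.b=0
B.a=2 B.b=1 C.a=0 C.b=1
B.a=2 B.b=1 C.a=1 C.b=1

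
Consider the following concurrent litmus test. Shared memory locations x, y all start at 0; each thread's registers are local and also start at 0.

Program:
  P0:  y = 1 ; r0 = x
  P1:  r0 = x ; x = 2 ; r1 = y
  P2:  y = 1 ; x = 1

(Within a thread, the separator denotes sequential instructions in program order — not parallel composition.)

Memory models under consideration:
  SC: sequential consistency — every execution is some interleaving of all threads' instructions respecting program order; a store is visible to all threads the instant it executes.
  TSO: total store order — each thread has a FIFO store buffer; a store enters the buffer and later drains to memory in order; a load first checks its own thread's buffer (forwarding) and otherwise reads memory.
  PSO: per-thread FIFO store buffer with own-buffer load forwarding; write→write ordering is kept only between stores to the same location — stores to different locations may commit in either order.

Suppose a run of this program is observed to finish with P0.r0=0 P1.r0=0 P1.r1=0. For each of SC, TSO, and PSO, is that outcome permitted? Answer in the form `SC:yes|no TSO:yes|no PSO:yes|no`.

outcome vector order: (P0.r0,P1.r0,P1.r1)
under SC → <0 0 1>, <0 1 1>, <1 0 0>, <1 0 1>, <1 1 1>, <2 0 0>, <2 0 1>, <2 1 1>
under TSO → <0 0 0>, <0 0 1>, <0 1 1>, <1 0 0>, <1 0 1>, <1 1 1>, <2 0 0>, <2 0 1>, <2 1 1>
under PSO → <0 0 0>, <0 0 1>, <0 1 0>, <0 1 1>, <1 0 0>, <1 0 1>, <1 1 0>, <1 1 1>, <2 0 0>, <2 0 1>, <2 1 0>, <2 1 1>
target <0 0 0> ∈ {TSO,PSO}

SC:no TSO:yes PSO:yes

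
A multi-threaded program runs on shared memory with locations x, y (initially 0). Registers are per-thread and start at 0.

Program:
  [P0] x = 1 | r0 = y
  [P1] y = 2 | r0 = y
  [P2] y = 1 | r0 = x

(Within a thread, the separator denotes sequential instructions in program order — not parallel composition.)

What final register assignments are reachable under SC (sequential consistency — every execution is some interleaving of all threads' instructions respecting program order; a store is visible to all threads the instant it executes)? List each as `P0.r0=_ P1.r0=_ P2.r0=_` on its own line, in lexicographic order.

outcome vector order: (P0.r0,P1.r0,P2.r0)
|SC outcomes| = 9

P0.r0=0 P1.r0=1 P2.r0=1
P0.r0=0 P1.r0=2 P2.r0=1
P0.r0=1 P1.r0=1 P2.r0=0
P0.r0=1 P1.r0=1 P2.r0=1
P0.r0=1 P1.r0=2 P2.r0=0
P0.r0=1 P1.r0=2 P2.r0=1
P0.r0=2 P1.r0=1 P2.r0=1
P0.r0=2 P1.r0=2 P2.r0=0
P0.r0=2 P1.r0=2 P2.r0=1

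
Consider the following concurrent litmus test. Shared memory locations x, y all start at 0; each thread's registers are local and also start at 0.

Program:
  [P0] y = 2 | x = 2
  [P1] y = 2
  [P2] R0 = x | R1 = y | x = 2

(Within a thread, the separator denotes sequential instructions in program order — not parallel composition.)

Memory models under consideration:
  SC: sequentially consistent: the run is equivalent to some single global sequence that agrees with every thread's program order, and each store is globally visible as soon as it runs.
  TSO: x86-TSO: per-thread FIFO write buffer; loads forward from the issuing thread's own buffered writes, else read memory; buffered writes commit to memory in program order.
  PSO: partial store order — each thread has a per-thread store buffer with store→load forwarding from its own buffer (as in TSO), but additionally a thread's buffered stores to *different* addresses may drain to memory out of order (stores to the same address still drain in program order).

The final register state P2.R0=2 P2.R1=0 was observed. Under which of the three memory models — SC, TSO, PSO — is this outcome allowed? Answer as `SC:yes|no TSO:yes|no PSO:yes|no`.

SC:no TSO:no PSO:yes

outcome vector order: (P2.R0,P2.R1)
SC: 3 outcomes — {<0 0>, <0 2>, <2 2>}
TSO: 3 outcomes — {<0 0>, <0 2>, <2 2>}
PSO: 4 outcomes — {<0 0>, <0 2>, <2 0>, <2 2>}
target <2 0> ∈ {PSO}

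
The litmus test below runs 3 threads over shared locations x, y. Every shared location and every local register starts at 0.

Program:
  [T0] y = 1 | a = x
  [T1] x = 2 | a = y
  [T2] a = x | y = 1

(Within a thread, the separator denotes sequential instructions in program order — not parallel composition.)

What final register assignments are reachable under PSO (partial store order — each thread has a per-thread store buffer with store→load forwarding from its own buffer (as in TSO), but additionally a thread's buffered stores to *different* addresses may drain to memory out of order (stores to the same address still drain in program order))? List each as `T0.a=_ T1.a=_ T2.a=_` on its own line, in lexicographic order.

T0.a=0 T1.a=0 T2.a=0
T0.a=0 T1.a=0 T2.a=2
T0.a=0 T1.a=1 T2.a=0
T0.a=0 T1.a=1 T2.a=2
T0.a=2 T1.a=0 T2.a=0
T0.a=2 T1.a=0 T2.a=2
T0.a=2 T1.a=1 T2.a=0
T0.a=2 T1.a=1 T2.a=2

outcome vector order: (T0.a,T1.a,T2.a)
|PSO outcomes| = 8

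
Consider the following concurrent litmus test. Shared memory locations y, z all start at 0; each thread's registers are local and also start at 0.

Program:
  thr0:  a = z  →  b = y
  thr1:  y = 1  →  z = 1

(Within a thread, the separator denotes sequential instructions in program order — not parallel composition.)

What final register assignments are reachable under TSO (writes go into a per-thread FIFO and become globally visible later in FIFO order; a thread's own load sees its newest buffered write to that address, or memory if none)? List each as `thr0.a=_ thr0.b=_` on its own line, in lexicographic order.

outcome vector order: (thr0.a,thr0.b)
|TSO outcomes| = 3

thr0.a=0 thr0.b=0
thr0.a=0 thr0.b=1
thr0.a=1 thr0.b=1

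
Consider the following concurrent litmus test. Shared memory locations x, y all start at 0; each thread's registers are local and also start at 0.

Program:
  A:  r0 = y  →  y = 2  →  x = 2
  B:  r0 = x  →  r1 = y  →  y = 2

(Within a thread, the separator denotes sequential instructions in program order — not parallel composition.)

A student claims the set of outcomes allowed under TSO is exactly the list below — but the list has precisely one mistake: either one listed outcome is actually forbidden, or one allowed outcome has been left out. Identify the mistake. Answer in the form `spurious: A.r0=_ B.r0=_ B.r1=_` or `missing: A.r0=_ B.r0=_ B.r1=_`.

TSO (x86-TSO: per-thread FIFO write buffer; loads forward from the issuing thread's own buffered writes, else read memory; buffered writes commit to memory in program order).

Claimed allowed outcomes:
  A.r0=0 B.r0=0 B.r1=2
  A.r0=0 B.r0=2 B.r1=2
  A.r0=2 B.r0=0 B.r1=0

outcome vector order: (A.r0,B.r0,B.r1)
[TSO] allowed = {000, 002, 022, 200}
TSO∖claimed = {000}

missing: A.r0=0 B.r0=0 B.r1=0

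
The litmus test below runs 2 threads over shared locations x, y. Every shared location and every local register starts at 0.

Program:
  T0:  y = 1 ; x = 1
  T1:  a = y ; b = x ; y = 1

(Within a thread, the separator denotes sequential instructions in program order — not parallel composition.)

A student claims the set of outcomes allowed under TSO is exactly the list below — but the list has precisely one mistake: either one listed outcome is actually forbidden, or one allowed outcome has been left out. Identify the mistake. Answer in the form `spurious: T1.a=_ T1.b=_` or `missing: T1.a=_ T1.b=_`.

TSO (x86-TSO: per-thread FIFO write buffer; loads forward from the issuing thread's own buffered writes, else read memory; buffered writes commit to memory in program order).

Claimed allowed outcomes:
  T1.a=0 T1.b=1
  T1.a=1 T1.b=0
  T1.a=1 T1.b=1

outcome vector order: (T1.a,T1.b)
[TSO] allowed = {(0,0) (0,1) (1,0) (1,1)}
TSO∖claimed = {(0,0)}

missing: T1.a=0 T1.b=0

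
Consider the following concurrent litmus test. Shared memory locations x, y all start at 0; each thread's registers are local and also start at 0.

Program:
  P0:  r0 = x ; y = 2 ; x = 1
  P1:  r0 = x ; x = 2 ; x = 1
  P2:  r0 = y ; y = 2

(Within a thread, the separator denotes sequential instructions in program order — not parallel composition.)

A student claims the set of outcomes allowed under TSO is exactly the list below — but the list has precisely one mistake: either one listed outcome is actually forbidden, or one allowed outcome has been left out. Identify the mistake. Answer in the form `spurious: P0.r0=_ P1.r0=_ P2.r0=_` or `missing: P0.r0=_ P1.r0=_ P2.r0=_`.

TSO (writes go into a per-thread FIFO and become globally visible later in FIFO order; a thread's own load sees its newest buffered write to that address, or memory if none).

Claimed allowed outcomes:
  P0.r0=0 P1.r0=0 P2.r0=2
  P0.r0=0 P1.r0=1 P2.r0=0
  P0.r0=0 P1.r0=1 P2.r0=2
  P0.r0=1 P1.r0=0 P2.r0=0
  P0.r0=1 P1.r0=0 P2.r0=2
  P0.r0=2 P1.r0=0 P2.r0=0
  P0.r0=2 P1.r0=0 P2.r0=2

missing: P0.r0=0 P1.r0=0 P2.r0=0

outcome vector order: (P0.r0,P1.r0,P2.r0)
TSO: 8 outcomes — {0/0/0; 0/0/2; 0/1/0; 0/1/2; 1/0/0; 1/0/2; 2/0/0; 2/0/2}
TSO∖claimed = {0/0/0}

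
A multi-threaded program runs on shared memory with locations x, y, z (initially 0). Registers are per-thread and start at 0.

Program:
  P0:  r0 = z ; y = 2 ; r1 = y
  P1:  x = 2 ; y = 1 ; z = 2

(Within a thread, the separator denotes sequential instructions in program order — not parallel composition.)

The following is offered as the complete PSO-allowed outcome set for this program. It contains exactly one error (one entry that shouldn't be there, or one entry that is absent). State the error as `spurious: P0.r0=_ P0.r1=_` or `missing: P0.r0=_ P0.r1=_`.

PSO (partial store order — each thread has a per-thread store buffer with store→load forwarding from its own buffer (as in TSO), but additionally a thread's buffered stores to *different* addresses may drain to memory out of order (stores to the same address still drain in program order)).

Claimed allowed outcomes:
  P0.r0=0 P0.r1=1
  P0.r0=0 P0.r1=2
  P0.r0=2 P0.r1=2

outcome vector order: (P0.r0,P0.r1)
PSO (4): 01; 02; 21; 22
PSO∖claimed = {21}

missing: P0.r0=2 P0.r1=1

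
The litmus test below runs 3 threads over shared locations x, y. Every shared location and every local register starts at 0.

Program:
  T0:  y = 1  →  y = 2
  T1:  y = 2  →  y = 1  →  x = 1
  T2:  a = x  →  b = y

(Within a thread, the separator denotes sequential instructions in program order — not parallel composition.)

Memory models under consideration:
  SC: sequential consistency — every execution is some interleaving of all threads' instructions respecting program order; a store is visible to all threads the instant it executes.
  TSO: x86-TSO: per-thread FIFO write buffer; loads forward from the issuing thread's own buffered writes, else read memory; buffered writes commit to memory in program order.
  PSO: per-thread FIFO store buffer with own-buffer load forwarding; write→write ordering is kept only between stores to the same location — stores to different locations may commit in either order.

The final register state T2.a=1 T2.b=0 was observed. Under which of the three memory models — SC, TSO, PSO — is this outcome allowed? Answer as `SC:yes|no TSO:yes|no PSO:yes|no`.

outcome vector order: (T2.a,T2.b)
under SC → 00 01 02 11 12
under TSO → 00 01 02 11 12
under PSO → 00 01 02 10 11 12
target 10 ∈ {PSO}

SC:no TSO:no PSO:yes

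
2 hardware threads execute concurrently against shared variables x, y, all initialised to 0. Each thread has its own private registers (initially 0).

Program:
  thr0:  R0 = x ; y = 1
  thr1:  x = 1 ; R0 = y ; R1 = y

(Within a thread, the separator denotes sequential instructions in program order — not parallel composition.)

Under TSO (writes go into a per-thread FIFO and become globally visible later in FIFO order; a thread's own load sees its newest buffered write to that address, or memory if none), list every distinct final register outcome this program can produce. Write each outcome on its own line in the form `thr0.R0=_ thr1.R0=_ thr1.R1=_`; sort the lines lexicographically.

outcome vector order: (thr0.R0,thr1.R0,thr1.R1)
|TSO outcomes| = 6

thr0.R0=0 thr1.R0=0 thr1.R1=0
thr0.R0=0 thr1.R0=0 thr1.R1=1
thr0.R0=0 thr1.R0=1 thr1.R1=1
thr0.R0=1 thr1.R0=0 thr1.R1=0
thr0.R0=1 thr1.R0=0 thr1.R1=1
thr0.R0=1 thr1.R0=1 thr1.R1=1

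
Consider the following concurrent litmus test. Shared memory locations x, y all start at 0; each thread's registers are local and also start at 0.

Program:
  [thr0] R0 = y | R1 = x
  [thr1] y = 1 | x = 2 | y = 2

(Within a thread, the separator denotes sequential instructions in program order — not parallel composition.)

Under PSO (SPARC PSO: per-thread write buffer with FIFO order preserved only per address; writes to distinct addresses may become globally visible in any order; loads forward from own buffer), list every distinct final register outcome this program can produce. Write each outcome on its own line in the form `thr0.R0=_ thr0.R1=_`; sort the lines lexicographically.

outcome vector order: (thr0.R0,thr0.R1)
|PSO outcomes| = 6

thr0.R0=0 thr0.R1=0
thr0.R0=0 thr0.R1=2
thr0.R0=1 thr0.R1=0
thr0.R0=1 thr0.R1=2
thr0.R0=2 thr0.R1=0
thr0.R0=2 thr0.R1=2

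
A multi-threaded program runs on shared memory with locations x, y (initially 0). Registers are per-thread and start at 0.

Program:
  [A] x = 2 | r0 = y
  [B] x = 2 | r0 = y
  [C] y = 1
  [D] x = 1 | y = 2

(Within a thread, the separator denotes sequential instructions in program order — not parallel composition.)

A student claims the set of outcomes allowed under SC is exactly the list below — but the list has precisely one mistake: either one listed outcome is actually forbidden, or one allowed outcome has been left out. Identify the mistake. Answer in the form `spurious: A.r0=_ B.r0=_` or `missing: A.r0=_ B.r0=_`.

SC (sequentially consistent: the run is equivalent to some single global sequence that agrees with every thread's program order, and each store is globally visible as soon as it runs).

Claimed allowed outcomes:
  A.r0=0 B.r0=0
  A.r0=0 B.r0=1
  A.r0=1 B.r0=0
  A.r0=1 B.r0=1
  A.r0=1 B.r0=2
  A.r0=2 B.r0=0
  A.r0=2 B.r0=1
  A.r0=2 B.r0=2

outcome vector order: (A.r0,B.r0)
SC: 9 outcomes — {(0,0), (0,1), (0,2), (1,0), (1,1), (1,2), (2,0), (2,1), (2,2)}
SC∖claimed = {(0,2)}

missing: A.r0=0 B.r0=2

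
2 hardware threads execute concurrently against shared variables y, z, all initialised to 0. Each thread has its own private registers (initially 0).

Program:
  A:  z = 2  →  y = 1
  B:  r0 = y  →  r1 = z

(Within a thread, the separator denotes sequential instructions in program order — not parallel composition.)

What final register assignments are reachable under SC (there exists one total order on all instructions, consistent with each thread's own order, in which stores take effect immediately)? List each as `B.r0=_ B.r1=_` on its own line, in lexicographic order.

outcome vector order: (B.r0,B.r1)
|SC outcomes| = 3

B.r0=0 B.r1=0
B.r0=0 B.r1=2
B.r0=1 B.r1=2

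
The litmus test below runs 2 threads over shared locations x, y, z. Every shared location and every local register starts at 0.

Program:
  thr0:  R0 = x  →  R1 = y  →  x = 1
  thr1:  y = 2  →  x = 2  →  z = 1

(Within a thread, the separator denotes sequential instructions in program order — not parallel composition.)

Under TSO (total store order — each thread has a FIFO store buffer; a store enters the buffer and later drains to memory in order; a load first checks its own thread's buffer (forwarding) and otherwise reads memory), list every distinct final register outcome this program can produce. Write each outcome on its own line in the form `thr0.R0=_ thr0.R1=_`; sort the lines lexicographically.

thr0.R0=0 thr0.R1=0
thr0.R0=0 thr0.R1=2
thr0.R0=2 thr0.R1=2

outcome vector order: (thr0.R0,thr0.R1)
|TSO outcomes| = 3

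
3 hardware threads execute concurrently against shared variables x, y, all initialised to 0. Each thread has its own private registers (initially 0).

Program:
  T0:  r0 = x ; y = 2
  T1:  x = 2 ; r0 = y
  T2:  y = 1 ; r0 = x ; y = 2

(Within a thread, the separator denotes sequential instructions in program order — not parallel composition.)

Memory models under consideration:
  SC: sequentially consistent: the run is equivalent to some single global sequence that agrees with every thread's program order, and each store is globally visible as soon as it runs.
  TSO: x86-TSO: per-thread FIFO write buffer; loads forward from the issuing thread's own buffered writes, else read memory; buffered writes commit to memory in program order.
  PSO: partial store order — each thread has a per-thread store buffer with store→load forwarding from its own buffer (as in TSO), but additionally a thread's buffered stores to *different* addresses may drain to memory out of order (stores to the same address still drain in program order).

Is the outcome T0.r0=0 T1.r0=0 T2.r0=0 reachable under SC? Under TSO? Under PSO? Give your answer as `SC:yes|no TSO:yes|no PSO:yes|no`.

outcome vector order: (T0.r0,T1.r0,T2.r0)
SC: 10 outcomes — {002 010 012 020 022 202 210 212 220 222}
TSO: 12 outcomes — {000 002 010 012 020 022 200 202 210 212 220 222}
PSO: 12 outcomes — {000 002 010 012 020 022 200 202 210 212 220 222}
target 000 ∈ {TSO,PSO}

SC:no TSO:yes PSO:yes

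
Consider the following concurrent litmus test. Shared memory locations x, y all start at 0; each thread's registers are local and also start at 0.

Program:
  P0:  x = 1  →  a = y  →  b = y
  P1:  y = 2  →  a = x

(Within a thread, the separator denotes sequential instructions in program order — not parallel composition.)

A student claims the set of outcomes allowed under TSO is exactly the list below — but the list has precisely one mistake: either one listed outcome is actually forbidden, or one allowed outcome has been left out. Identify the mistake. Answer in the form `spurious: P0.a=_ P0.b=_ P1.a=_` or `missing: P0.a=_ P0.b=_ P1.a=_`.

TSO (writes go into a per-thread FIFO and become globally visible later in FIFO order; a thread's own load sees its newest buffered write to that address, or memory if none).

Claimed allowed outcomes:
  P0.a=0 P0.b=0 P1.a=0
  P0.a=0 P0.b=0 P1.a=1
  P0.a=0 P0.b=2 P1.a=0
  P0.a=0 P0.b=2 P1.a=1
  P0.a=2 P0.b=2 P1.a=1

outcome vector order: (P0.a,P0.b,P1.a)
[TSO] allowed = {<0 0 0> <0 0 1> <0 2 0> <0 2 1> <2 2 0> <2 2 1>}
TSO∖claimed = {<2 2 0>}

missing: P0.a=2 P0.b=2 P1.a=0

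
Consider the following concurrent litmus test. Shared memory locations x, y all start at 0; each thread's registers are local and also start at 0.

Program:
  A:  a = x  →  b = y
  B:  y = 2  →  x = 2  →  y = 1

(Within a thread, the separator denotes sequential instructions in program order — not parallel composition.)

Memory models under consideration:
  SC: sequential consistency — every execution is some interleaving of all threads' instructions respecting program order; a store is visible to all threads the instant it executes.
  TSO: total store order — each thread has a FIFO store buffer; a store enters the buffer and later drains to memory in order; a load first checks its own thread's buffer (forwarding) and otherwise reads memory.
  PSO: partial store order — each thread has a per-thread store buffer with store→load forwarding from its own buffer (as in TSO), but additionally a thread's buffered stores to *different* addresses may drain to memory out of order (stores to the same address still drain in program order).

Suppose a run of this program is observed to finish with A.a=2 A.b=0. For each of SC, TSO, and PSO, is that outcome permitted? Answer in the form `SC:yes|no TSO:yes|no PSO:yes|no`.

SC:no TSO:no PSO:yes

outcome vector order: (A.a,A.b)
SC (5): 0/0, 0/1, 0/2, 2/1, 2/2
TSO (5): 0/0, 0/1, 0/2, 2/1, 2/2
PSO (6): 0/0, 0/1, 0/2, 2/0, 2/1, 2/2
target 2/0 ∈ {PSO}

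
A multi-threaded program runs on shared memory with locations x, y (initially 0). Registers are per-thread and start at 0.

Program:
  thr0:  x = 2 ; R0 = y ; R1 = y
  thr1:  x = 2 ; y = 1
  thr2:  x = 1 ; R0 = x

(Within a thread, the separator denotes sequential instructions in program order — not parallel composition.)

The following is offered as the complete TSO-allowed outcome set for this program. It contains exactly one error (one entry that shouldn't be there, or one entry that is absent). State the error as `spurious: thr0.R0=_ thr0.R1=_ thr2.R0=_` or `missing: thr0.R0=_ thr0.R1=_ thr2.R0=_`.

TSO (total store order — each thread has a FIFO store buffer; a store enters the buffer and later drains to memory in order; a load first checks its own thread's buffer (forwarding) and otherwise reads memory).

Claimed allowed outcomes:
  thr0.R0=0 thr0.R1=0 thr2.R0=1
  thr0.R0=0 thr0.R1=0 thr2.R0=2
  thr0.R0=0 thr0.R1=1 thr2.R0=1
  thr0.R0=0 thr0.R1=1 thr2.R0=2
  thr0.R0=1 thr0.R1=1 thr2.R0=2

outcome vector order: (thr0.R0,thr0.R1,thr2.R0)
[TSO] allowed = {001 002 011 012 111 112}
TSO∖claimed = {111}

missing: thr0.R0=1 thr0.R1=1 thr2.R0=1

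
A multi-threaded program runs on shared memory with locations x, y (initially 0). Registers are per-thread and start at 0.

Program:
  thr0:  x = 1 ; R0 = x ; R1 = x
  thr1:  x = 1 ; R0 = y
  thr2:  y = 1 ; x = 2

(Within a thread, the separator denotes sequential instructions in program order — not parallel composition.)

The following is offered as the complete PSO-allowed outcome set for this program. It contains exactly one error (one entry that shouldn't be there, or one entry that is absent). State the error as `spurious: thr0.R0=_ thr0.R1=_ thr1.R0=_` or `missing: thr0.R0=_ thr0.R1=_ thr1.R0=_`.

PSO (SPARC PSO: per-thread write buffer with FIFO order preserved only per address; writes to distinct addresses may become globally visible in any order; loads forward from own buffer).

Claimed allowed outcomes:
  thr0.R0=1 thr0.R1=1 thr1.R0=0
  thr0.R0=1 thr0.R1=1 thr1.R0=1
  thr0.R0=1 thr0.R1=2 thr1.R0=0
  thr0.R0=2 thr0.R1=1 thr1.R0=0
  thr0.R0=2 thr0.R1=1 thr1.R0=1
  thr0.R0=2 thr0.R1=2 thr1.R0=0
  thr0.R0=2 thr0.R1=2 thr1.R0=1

outcome vector order: (thr0.R0,thr0.R1,thr1.R0)
under PSO → 110; 111; 120; 121; 210; 211; 220; 221
PSO∖claimed = {121}

missing: thr0.R0=1 thr0.R1=2 thr1.R0=1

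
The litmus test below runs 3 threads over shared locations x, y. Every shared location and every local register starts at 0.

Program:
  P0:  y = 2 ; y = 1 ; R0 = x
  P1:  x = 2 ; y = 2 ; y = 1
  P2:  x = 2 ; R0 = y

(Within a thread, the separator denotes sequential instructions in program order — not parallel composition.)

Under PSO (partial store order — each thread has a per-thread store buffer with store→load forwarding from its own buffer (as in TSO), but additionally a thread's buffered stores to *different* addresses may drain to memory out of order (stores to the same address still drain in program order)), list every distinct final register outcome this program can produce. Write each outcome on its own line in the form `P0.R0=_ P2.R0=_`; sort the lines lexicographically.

outcome vector order: (P0.R0,P2.R0)
|PSO outcomes| = 6

P0.R0=0 P2.R0=0
P0.R0=0 P2.R0=1
P0.R0=0 P2.R0=2
P0.R0=2 P2.R0=0
P0.R0=2 P2.R0=1
P0.R0=2 P2.R0=2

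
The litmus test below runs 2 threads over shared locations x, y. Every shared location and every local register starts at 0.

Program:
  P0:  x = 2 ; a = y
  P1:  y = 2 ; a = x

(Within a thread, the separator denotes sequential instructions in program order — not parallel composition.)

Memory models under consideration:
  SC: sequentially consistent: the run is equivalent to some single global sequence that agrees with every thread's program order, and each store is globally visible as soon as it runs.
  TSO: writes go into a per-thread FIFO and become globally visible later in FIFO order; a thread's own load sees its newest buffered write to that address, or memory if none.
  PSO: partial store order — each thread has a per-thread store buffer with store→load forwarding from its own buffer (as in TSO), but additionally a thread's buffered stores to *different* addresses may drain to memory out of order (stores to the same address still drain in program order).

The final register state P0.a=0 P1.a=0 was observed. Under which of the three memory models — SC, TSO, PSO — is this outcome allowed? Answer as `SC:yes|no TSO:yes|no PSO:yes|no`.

SC:no TSO:yes PSO:yes

outcome vector order: (P0.a,P1.a)
SC (3): (0,2); (2,0); (2,2)
TSO (4): (0,0); (0,2); (2,0); (2,2)
PSO (4): (0,0); (0,2); (2,0); (2,2)
target (0,0) ∈ {TSO,PSO}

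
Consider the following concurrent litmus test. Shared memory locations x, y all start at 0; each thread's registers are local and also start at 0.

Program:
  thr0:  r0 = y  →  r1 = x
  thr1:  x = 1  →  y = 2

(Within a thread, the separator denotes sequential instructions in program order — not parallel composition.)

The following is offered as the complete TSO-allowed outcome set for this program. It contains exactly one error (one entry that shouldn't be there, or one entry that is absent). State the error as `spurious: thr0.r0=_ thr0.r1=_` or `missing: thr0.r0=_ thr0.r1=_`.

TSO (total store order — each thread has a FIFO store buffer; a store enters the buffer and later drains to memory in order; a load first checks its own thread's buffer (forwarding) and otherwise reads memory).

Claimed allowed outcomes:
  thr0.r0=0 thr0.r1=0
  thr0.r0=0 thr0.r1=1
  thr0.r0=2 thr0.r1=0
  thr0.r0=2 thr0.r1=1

outcome vector order: (thr0.r0,thr0.r1)
[TSO] allowed = {<0 0> <0 1> <2 1>}
claimed∖TSO = {<2 0>}

spurious: thr0.r0=2 thr0.r1=0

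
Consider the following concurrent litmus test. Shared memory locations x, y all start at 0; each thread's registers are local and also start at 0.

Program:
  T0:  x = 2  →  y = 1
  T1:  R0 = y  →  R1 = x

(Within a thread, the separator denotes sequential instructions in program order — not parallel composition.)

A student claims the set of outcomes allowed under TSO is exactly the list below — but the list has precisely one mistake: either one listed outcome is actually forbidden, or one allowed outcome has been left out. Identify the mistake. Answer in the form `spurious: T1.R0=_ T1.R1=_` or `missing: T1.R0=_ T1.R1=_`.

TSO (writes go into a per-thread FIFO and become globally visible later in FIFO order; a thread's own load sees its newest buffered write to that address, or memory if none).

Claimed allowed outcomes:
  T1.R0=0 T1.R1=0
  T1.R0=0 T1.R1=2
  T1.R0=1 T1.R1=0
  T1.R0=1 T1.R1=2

spurious: T1.R0=1 T1.R1=0

outcome vector order: (T1.R0,T1.R1)
[TSO] allowed = {00; 02; 12}
claimed∖TSO = {10}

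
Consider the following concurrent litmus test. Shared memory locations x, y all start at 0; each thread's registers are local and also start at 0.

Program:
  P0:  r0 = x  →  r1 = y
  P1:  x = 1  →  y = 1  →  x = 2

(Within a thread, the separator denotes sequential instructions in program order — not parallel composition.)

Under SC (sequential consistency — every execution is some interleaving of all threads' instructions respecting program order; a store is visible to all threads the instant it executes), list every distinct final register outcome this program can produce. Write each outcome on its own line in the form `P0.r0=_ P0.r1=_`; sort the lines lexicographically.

P0.r0=0 P0.r1=0
P0.r0=0 P0.r1=1
P0.r0=1 P0.r1=0
P0.r0=1 P0.r1=1
P0.r0=2 P0.r1=1

outcome vector order: (P0.r0,P0.r1)
|SC outcomes| = 5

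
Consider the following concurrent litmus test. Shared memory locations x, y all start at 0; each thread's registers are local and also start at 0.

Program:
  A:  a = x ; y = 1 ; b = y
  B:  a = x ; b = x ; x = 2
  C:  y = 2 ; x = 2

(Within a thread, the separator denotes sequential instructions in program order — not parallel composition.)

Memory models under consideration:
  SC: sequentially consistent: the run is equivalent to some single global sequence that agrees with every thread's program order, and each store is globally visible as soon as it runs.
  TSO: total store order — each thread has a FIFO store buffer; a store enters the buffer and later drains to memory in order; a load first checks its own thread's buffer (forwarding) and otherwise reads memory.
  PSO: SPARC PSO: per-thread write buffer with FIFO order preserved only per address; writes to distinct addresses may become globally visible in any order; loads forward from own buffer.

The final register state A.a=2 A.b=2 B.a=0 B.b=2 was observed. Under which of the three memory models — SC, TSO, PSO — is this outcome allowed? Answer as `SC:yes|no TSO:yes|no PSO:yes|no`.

outcome vector order: (A.a,A.b,B.a,B.b)
[SC] allowed = {0/1/0/0; 0/1/0/2; 0/1/2/2; 0/2/0/0; 0/2/0/2; 0/2/2/2; 2/1/0/0; 2/1/0/2; 2/1/2/2; 2/2/0/0}
[TSO] allowed = {0/1/0/0; 0/1/0/2; 0/1/2/2; 0/2/0/0; 0/2/0/2; 0/2/2/2; 2/1/0/0; 2/1/0/2; 2/1/2/2; 2/2/0/0}
[PSO] allowed = {0/1/0/0; 0/1/0/2; 0/1/2/2; 0/2/0/0; 0/2/0/2; 0/2/2/2; 2/1/0/0; 2/1/0/2; 2/1/2/2; 2/2/0/0; 2/2/0/2; 2/2/2/2}
target 2/2/0/2 ∈ {PSO}

SC:no TSO:no PSO:yes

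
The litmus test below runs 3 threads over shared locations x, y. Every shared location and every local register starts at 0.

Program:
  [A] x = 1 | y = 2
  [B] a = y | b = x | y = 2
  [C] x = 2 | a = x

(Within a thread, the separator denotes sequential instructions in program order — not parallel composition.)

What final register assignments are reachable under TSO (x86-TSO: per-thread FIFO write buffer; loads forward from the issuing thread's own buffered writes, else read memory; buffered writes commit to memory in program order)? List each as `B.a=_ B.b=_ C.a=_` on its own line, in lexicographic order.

outcome vector order: (B.a,B.b,C.a)
|TSO outcomes| = 9

B.a=0 B.b=0 C.a=1
B.a=0 B.b=0 C.a=2
B.a=0 B.b=1 C.a=1
B.a=0 B.b=1 C.a=2
B.a=0 B.b=2 C.a=1
B.a=0 B.b=2 C.a=2
B.a=2 B.b=1 C.a=1
B.a=2 B.b=1 C.a=2
B.a=2 B.b=2 C.a=2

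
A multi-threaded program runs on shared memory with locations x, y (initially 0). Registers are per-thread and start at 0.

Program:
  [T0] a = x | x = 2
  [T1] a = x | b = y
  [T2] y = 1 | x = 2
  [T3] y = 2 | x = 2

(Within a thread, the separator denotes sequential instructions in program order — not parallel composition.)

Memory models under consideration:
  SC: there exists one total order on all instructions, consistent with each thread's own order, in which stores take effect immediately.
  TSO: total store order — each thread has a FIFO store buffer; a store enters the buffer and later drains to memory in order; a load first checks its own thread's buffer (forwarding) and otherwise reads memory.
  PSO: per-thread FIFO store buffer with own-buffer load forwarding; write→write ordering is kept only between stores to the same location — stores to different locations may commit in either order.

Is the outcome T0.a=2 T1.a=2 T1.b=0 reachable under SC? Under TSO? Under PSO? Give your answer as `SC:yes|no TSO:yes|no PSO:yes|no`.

SC:no TSO:no PSO:yes

outcome vector order: (T0.a,T1.a,T1.b)
[SC] allowed = {0/0/0; 0/0/1; 0/0/2; 0/2/0; 0/2/1; 0/2/2; 2/0/0; 2/0/1; 2/0/2; 2/2/1; 2/2/2}
[TSO] allowed = {0/0/0; 0/0/1; 0/0/2; 0/2/0; 0/2/1; 0/2/2; 2/0/0; 2/0/1; 2/0/2; 2/2/1; 2/2/2}
[PSO] allowed = {0/0/0; 0/0/1; 0/0/2; 0/2/0; 0/2/1; 0/2/2; 2/0/0; 2/0/1; 2/0/2; 2/2/0; 2/2/1; 2/2/2}
target 2/2/0 ∈ {PSO}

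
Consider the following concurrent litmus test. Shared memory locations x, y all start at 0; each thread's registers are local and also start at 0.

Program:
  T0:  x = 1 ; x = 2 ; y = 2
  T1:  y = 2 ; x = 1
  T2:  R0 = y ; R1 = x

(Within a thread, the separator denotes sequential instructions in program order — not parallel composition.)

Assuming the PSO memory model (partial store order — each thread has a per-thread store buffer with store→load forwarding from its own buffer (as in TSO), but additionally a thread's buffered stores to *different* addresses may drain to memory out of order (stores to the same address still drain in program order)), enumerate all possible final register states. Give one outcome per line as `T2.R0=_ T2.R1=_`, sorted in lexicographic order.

outcome vector order: (T2.R0,T2.R1)
|PSO outcomes| = 6

T2.R0=0 T2.R1=0
T2.R0=0 T2.R1=1
T2.R0=0 T2.R1=2
T2.R0=2 T2.R1=0
T2.R0=2 T2.R1=1
T2.R0=2 T2.R1=2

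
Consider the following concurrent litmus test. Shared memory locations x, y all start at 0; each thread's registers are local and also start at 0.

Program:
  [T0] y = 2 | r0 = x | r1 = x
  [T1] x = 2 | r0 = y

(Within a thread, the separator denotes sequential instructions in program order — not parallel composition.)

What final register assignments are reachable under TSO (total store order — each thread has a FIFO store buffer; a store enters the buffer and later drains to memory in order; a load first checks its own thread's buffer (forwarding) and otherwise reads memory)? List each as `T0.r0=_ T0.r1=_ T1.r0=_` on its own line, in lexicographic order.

outcome vector order: (T0.r0,T0.r1,T1.r0)
|TSO outcomes| = 6

T0.r0=0 T0.r1=0 T1.r0=0
T0.r0=0 T0.r1=0 T1.r0=2
T0.r0=0 T0.r1=2 T1.r0=0
T0.r0=0 T0.r1=2 T1.r0=2
T0.r0=2 T0.r1=2 T1.r0=0
T0.r0=2 T0.r1=2 T1.r0=2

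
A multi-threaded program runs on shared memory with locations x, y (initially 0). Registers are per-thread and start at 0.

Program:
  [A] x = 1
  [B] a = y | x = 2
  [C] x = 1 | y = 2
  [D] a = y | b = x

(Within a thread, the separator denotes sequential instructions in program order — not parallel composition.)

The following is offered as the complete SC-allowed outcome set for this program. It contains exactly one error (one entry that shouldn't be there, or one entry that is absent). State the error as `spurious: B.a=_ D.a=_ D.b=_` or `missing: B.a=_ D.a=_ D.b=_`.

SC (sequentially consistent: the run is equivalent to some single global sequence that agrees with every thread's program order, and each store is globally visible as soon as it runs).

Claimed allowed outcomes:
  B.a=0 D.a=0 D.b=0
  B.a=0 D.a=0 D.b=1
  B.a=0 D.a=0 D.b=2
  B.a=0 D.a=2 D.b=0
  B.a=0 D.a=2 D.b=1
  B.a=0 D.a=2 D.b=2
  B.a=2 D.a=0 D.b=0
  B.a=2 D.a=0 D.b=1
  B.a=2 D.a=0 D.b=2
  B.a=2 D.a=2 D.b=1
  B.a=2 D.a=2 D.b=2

spurious: B.a=0 D.a=2 D.b=0

outcome vector order: (B.a,D.a,D.b)
[SC] allowed = {<0 0 0> <0 0 1> <0 0 2> <0 2 1> <0 2 2> <2 0 0> <2 0 1> <2 0 2> <2 2 1> <2 2 2>}
claimed∖SC = {<0 2 0>}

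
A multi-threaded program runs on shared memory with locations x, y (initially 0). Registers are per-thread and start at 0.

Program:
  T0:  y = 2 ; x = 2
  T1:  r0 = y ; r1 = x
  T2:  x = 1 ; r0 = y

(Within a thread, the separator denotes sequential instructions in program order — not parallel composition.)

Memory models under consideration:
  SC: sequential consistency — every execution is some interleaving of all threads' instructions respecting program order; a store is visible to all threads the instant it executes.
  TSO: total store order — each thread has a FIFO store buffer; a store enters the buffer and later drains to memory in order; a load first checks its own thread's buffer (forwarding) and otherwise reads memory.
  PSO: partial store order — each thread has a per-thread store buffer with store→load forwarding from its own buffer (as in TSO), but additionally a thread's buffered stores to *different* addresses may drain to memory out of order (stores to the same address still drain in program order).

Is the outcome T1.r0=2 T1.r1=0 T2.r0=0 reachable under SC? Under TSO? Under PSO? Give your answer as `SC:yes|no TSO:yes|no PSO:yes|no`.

outcome vector order: (T1.r0,T1.r1,T2.r0)
SC: 11 outcomes — {0/0/0 0/0/2 0/1/0 0/1/2 0/2/0 0/2/2 2/0/2 2/1/0 2/1/2 2/2/0 2/2/2}
TSO: 12 outcomes — {0/0/0 0/0/2 0/1/0 0/1/2 0/2/0 0/2/2 2/0/0 2/0/2 2/1/0 2/1/2 2/2/0 2/2/2}
PSO: 12 outcomes — {0/0/0 0/0/2 0/1/0 0/1/2 0/2/0 0/2/2 2/0/0 2/0/2 2/1/0 2/1/2 2/2/0 2/2/2}
target 2/0/0 ∈ {TSO,PSO}

SC:no TSO:yes PSO:yes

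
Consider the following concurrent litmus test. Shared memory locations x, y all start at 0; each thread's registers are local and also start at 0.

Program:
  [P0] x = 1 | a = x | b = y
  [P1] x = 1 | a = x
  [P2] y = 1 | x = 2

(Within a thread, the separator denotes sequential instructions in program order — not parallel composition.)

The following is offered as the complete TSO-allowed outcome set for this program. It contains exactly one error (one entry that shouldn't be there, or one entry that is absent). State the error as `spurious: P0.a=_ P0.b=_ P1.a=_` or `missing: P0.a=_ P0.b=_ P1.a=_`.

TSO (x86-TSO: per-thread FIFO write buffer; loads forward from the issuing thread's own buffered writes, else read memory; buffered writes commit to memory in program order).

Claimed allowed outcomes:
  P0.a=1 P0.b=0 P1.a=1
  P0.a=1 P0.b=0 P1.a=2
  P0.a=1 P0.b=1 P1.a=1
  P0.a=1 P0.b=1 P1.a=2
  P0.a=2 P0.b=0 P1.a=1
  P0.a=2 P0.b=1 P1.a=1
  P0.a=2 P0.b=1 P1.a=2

spurious: P0.a=2 P0.b=0 P1.a=1

outcome vector order: (P0.a,P0.b,P1.a)
TSO (6): 1/0/1; 1/0/2; 1/1/1; 1/1/2; 2/1/1; 2/1/2
claimed∖TSO = {2/0/1}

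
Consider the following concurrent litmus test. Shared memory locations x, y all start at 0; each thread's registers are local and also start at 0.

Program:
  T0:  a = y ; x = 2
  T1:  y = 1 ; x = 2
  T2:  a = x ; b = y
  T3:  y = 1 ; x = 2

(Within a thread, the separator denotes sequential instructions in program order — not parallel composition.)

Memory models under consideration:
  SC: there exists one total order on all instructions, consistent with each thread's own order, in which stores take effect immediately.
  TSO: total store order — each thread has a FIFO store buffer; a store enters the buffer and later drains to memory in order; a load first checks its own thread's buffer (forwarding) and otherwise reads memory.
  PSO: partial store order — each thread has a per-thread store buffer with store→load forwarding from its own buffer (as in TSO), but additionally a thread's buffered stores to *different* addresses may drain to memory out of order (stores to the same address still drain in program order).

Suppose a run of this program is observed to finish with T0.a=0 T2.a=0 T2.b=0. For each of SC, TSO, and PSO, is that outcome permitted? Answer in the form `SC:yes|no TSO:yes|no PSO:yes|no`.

SC:yes TSO:yes PSO:yes

outcome vector order: (T0.a,T2.a,T2.b)
[SC] allowed = {000; 001; 020; 021; 100; 101; 121}
[TSO] allowed = {000; 001; 020; 021; 100; 101; 121}
[PSO] allowed = {000; 001; 020; 021; 100; 101; 120; 121}
target 000 ∈ {SC,TSO,PSO}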